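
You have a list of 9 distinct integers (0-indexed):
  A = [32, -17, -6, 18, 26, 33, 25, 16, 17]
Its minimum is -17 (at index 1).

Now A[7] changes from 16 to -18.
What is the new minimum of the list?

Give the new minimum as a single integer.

Old min = -17 (at index 1)
Change: A[7] 16 -> -18
Changed element was NOT the old min.
  New min = min(old_min, new_val) = min(-17, -18) = -18

Answer: -18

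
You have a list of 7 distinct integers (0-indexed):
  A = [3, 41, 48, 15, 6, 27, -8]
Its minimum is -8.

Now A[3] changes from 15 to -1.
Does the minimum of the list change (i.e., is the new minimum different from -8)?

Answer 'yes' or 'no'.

Old min = -8
Change: A[3] 15 -> -1
Changed element was NOT the min; min changes only if -1 < -8.
New min = -8; changed? no

Answer: no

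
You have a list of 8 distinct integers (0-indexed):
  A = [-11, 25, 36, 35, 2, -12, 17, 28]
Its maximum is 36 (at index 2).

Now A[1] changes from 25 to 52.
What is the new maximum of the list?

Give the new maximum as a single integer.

Old max = 36 (at index 2)
Change: A[1] 25 -> 52
Changed element was NOT the old max.
  New max = max(old_max, new_val) = max(36, 52) = 52

Answer: 52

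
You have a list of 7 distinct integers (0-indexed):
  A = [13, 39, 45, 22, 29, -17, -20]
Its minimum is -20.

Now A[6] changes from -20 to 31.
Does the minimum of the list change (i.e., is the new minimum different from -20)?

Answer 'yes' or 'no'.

Answer: yes

Derivation:
Old min = -20
Change: A[6] -20 -> 31
Changed element was the min; new min must be rechecked.
New min = -17; changed? yes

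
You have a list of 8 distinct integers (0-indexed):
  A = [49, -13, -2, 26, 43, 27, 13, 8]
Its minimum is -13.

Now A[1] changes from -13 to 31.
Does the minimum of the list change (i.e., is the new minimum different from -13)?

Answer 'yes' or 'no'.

Answer: yes

Derivation:
Old min = -13
Change: A[1] -13 -> 31
Changed element was the min; new min must be rechecked.
New min = -2; changed? yes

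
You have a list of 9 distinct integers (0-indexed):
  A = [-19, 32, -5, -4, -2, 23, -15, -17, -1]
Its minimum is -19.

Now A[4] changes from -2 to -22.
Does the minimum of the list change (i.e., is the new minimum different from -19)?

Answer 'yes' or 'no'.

Old min = -19
Change: A[4] -2 -> -22
Changed element was NOT the min; min changes only if -22 < -19.
New min = -22; changed? yes

Answer: yes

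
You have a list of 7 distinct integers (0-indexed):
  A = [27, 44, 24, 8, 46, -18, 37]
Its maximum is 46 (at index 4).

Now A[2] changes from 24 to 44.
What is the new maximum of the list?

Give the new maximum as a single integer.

Old max = 46 (at index 4)
Change: A[2] 24 -> 44
Changed element was NOT the old max.
  New max = max(old_max, new_val) = max(46, 44) = 46

Answer: 46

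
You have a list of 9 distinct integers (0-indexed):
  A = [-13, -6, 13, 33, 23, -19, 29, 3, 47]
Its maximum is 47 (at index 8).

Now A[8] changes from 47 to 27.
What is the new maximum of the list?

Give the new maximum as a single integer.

Answer: 33

Derivation:
Old max = 47 (at index 8)
Change: A[8] 47 -> 27
Changed element WAS the max -> may need rescan.
  Max of remaining elements: 33
  New max = max(27, 33) = 33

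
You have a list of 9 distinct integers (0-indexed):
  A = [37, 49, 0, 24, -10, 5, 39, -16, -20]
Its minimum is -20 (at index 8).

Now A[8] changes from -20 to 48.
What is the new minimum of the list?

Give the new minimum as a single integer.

Answer: -16

Derivation:
Old min = -20 (at index 8)
Change: A[8] -20 -> 48
Changed element WAS the min. Need to check: is 48 still <= all others?
  Min of remaining elements: -16
  New min = min(48, -16) = -16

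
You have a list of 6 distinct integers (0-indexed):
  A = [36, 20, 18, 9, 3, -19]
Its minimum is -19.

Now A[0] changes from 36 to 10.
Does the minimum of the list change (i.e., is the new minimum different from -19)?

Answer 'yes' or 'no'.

Old min = -19
Change: A[0] 36 -> 10
Changed element was NOT the min; min changes only if 10 < -19.
New min = -19; changed? no

Answer: no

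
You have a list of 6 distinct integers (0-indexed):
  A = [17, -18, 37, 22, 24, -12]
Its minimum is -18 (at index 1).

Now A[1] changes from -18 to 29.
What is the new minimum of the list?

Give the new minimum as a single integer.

Answer: -12

Derivation:
Old min = -18 (at index 1)
Change: A[1] -18 -> 29
Changed element WAS the min. Need to check: is 29 still <= all others?
  Min of remaining elements: -12
  New min = min(29, -12) = -12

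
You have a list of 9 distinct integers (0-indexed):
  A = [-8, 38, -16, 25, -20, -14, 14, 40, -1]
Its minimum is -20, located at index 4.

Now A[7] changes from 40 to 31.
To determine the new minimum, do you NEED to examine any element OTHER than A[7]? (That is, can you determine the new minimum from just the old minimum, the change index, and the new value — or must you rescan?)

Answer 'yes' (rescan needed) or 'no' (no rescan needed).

Answer: no

Derivation:
Old min = -20 at index 4
Change at index 7: 40 -> 31
Index 7 was NOT the min. New min = min(-20, 31). No rescan of other elements needed.
Needs rescan: no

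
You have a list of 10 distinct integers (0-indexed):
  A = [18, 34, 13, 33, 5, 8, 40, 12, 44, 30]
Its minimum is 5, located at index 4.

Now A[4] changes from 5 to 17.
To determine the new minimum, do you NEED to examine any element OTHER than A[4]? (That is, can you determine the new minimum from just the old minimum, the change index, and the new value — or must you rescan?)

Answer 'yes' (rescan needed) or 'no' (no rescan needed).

Old min = 5 at index 4
Change at index 4: 5 -> 17
Index 4 WAS the min and new value 17 > old min 5. Must rescan other elements to find the new min.
Needs rescan: yes

Answer: yes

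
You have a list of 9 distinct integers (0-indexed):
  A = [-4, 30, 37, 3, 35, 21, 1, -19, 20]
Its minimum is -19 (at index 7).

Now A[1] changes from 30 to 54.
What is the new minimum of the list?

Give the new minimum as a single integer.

Answer: -19

Derivation:
Old min = -19 (at index 7)
Change: A[1] 30 -> 54
Changed element was NOT the old min.
  New min = min(old_min, new_val) = min(-19, 54) = -19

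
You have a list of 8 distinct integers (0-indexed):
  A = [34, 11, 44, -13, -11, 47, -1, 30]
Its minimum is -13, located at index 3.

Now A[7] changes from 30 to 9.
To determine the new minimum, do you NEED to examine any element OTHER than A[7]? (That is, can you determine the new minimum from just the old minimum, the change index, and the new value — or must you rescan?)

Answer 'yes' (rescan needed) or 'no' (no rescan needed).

Old min = -13 at index 3
Change at index 7: 30 -> 9
Index 7 was NOT the min. New min = min(-13, 9). No rescan of other elements needed.
Needs rescan: no

Answer: no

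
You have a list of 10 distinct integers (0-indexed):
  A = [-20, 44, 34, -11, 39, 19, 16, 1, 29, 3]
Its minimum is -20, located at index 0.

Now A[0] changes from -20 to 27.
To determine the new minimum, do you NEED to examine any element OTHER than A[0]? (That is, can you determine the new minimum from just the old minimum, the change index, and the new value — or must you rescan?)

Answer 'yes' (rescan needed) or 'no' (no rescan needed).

Old min = -20 at index 0
Change at index 0: -20 -> 27
Index 0 WAS the min and new value 27 > old min -20. Must rescan other elements to find the new min.
Needs rescan: yes

Answer: yes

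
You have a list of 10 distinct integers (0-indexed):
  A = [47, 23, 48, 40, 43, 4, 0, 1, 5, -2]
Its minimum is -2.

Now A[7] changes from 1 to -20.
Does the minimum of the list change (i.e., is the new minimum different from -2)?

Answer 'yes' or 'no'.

Old min = -2
Change: A[7] 1 -> -20
Changed element was NOT the min; min changes only if -20 < -2.
New min = -20; changed? yes

Answer: yes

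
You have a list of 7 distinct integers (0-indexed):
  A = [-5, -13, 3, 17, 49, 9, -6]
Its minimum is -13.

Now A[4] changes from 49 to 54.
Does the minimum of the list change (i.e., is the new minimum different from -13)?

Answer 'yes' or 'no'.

Answer: no

Derivation:
Old min = -13
Change: A[4] 49 -> 54
Changed element was NOT the min; min changes only if 54 < -13.
New min = -13; changed? no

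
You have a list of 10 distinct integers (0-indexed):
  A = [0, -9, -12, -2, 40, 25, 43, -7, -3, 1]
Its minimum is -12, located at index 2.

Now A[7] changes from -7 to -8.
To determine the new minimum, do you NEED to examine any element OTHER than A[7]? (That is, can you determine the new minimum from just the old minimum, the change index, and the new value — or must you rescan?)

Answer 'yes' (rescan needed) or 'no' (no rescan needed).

Old min = -12 at index 2
Change at index 7: -7 -> -8
Index 7 was NOT the min. New min = min(-12, -8). No rescan of other elements needed.
Needs rescan: no

Answer: no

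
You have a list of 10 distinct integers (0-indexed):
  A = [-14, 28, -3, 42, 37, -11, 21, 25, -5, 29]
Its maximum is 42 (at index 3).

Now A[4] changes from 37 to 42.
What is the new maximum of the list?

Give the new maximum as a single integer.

Answer: 42

Derivation:
Old max = 42 (at index 3)
Change: A[4] 37 -> 42
Changed element was NOT the old max.
  New max = max(old_max, new_val) = max(42, 42) = 42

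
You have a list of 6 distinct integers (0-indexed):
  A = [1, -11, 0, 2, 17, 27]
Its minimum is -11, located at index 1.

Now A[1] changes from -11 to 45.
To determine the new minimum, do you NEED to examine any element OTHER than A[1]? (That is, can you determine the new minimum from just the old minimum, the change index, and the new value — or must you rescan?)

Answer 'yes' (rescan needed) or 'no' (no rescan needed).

Answer: yes

Derivation:
Old min = -11 at index 1
Change at index 1: -11 -> 45
Index 1 WAS the min and new value 45 > old min -11. Must rescan other elements to find the new min.
Needs rescan: yes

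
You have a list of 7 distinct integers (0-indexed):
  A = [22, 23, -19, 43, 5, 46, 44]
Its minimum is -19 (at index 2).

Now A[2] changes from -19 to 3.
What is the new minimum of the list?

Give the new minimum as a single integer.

Old min = -19 (at index 2)
Change: A[2] -19 -> 3
Changed element WAS the min. Need to check: is 3 still <= all others?
  Min of remaining elements: 5
  New min = min(3, 5) = 3

Answer: 3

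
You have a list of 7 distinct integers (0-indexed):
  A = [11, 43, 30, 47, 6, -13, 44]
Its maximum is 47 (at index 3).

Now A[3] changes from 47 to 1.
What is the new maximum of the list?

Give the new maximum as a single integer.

Old max = 47 (at index 3)
Change: A[3] 47 -> 1
Changed element WAS the max -> may need rescan.
  Max of remaining elements: 44
  New max = max(1, 44) = 44

Answer: 44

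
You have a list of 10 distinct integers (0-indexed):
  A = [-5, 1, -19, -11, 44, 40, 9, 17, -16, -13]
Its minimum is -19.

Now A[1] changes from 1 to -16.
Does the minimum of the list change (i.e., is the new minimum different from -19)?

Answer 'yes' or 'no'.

Old min = -19
Change: A[1] 1 -> -16
Changed element was NOT the min; min changes only if -16 < -19.
New min = -19; changed? no

Answer: no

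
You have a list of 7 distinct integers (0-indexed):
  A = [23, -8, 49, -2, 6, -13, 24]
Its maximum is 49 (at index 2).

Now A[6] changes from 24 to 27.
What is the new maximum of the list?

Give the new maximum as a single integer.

Answer: 49

Derivation:
Old max = 49 (at index 2)
Change: A[6] 24 -> 27
Changed element was NOT the old max.
  New max = max(old_max, new_val) = max(49, 27) = 49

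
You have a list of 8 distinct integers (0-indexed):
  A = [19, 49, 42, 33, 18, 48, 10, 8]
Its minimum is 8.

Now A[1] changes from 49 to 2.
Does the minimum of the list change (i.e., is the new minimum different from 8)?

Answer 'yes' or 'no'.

Old min = 8
Change: A[1] 49 -> 2
Changed element was NOT the min; min changes only if 2 < 8.
New min = 2; changed? yes

Answer: yes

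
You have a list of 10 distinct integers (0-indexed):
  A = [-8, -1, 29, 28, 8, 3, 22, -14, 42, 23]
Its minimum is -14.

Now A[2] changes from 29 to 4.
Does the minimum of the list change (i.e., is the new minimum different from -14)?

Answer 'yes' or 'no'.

Old min = -14
Change: A[2] 29 -> 4
Changed element was NOT the min; min changes only if 4 < -14.
New min = -14; changed? no

Answer: no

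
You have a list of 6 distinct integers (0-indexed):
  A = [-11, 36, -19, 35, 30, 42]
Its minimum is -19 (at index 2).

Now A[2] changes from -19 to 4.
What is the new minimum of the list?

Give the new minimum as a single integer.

Old min = -19 (at index 2)
Change: A[2] -19 -> 4
Changed element WAS the min. Need to check: is 4 still <= all others?
  Min of remaining elements: -11
  New min = min(4, -11) = -11

Answer: -11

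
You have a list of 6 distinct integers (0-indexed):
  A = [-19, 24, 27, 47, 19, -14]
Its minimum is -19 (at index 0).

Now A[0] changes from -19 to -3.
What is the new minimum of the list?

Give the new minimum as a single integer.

Answer: -14

Derivation:
Old min = -19 (at index 0)
Change: A[0] -19 -> -3
Changed element WAS the min. Need to check: is -3 still <= all others?
  Min of remaining elements: -14
  New min = min(-3, -14) = -14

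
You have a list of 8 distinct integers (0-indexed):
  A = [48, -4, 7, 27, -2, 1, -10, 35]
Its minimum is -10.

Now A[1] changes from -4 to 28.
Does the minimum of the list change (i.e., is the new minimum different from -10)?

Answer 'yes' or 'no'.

Old min = -10
Change: A[1] -4 -> 28
Changed element was NOT the min; min changes only if 28 < -10.
New min = -10; changed? no

Answer: no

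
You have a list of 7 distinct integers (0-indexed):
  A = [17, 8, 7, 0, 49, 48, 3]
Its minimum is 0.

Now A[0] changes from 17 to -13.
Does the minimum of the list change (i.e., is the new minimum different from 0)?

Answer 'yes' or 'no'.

Answer: yes

Derivation:
Old min = 0
Change: A[0] 17 -> -13
Changed element was NOT the min; min changes only if -13 < 0.
New min = -13; changed? yes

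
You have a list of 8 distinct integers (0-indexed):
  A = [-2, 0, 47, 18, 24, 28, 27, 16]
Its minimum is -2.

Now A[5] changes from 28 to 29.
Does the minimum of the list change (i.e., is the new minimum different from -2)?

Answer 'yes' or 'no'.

Answer: no

Derivation:
Old min = -2
Change: A[5] 28 -> 29
Changed element was NOT the min; min changes only if 29 < -2.
New min = -2; changed? no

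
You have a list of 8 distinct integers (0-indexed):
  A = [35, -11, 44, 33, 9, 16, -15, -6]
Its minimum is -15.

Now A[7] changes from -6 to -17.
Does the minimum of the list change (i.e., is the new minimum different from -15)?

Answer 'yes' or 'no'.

Old min = -15
Change: A[7] -6 -> -17
Changed element was NOT the min; min changes only if -17 < -15.
New min = -17; changed? yes

Answer: yes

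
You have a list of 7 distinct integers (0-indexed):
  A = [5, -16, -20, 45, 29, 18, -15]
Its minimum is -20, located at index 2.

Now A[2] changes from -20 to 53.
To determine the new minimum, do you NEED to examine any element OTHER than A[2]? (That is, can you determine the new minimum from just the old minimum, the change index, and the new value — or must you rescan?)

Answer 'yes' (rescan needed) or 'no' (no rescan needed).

Old min = -20 at index 2
Change at index 2: -20 -> 53
Index 2 WAS the min and new value 53 > old min -20. Must rescan other elements to find the new min.
Needs rescan: yes

Answer: yes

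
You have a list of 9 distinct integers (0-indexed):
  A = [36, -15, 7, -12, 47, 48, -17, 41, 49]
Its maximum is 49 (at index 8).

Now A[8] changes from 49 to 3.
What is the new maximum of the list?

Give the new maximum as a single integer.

Old max = 49 (at index 8)
Change: A[8] 49 -> 3
Changed element WAS the max -> may need rescan.
  Max of remaining elements: 48
  New max = max(3, 48) = 48

Answer: 48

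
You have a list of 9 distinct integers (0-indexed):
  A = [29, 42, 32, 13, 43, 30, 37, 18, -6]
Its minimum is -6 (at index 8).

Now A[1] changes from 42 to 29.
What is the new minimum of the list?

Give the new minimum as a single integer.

Answer: -6

Derivation:
Old min = -6 (at index 8)
Change: A[1] 42 -> 29
Changed element was NOT the old min.
  New min = min(old_min, new_val) = min(-6, 29) = -6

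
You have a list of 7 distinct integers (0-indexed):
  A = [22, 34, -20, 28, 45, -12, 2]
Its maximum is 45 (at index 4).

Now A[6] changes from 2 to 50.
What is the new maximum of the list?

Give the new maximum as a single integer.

Answer: 50

Derivation:
Old max = 45 (at index 4)
Change: A[6] 2 -> 50
Changed element was NOT the old max.
  New max = max(old_max, new_val) = max(45, 50) = 50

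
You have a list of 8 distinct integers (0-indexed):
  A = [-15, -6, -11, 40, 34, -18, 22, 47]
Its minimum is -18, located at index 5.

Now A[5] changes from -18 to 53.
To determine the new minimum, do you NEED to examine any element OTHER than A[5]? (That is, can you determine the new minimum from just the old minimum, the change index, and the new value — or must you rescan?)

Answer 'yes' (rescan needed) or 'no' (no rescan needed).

Answer: yes

Derivation:
Old min = -18 at index 5
Change at index 5: -18 -> 53
Index 5 WAS the min and new value 53 > old min -18. Must rescan other elements to find the new min.
Needs rescan: yes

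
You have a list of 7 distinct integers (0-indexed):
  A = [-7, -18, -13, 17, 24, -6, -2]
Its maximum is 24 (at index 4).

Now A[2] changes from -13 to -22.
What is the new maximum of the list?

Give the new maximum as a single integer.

Answer: 24

Derivation:
Old max = 24 (at index 4)
Change: A[2] -13 -> -22
Changed element was NOT the old max.
  New max = max(old_max, new_val) = max(24, -22) = 24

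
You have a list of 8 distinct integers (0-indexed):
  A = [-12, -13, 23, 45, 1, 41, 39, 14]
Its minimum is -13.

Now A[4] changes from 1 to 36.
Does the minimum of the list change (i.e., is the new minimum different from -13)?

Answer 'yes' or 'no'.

Old min = -13
Change: A[4] 1 -> 36
Changed element was NOT the min; min changes only if 36 < -13.
New min = -13; changed? no

Answer: no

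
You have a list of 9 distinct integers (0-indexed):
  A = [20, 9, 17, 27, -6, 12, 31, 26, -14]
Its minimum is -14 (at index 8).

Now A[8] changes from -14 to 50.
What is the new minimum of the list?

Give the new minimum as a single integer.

Old min = -14 (at index 8)
Change: A[8] -14 -> 50
Changed element WAS the min. Need to check: is 50 still <= all others?
  Min of remaining elements: -6
  New min = min(50, -6) = -6

Answer: -6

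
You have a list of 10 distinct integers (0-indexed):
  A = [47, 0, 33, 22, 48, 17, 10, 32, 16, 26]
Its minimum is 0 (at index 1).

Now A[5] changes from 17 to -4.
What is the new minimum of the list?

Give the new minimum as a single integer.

Old min = 0 (at index 1)
Change: A[5] 17 -> -4
Changed element was NOT the old min.
  New min = min(old_min, new_val) = min(0, -4) = -4

Answer: -4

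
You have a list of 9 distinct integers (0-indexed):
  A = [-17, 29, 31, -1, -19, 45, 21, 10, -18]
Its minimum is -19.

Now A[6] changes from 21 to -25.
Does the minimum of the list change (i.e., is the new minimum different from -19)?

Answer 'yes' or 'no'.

Old min = -19
Change: A[6] 21 -> -25
Changed element was NOT the min; min changes only if -25 < -19.
New min = -25; changed? yes

Answer: yes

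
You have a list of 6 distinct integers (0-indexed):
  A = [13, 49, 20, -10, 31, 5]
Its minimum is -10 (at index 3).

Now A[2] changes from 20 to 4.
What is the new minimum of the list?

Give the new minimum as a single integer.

Old min = -10 (at index 3)
Change: A[2] 20 -> 4
Changed element was NOT the old min.
  New min = min(old_min, new_val) = min(-10, 4) = -10

Answer: -10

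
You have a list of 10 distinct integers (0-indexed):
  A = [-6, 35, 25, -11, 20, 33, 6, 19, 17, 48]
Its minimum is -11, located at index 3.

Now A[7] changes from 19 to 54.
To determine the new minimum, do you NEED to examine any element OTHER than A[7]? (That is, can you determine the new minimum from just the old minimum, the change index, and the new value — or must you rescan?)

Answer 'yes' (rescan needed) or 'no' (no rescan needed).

Answer: no

Derivation:
Old min = -11 at index 3
Change at index 7: 19 -> 54
Index 7 was NOT the min. New min = min(-11, 54). No rescan of other elements needed.
Needs rescan: no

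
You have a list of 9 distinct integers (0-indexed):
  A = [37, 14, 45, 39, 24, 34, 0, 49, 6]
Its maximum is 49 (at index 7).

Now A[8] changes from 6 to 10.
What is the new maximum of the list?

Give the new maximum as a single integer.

Answer: 49

Derivation:
Old max = 49 (at index 7)
Change: A[8] 6 -> 10
Changed element was NOT the old max.
  New max = max(old_max, new_val) = max(49, 10) = 49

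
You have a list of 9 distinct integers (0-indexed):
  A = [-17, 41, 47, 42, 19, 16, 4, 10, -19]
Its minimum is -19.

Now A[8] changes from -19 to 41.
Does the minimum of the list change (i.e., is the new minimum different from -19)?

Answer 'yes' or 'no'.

Answer: yes

Derivation:
Old min = -19
Change: A[8] -19 -> 41
Changed element was the min; new min must be rechecked.
New min = -17; changed? yes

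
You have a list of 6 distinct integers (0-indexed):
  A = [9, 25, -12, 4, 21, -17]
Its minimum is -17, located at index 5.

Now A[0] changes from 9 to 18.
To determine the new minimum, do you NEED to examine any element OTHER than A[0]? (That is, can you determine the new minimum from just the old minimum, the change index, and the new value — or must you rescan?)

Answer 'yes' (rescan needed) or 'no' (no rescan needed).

Old min = -17 at index 5
Change at index 0: 9 -> 18
Index 0 was NOT the min. New min = min(-17, 18). No rescan of other elements needed.
Needs rescan: no

Answer: no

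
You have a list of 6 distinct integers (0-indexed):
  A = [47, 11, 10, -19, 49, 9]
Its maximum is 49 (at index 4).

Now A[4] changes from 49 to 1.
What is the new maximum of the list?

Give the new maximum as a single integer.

Answer: 47

Derivation:
Old max = 49 (at index 4)
Change: A[4] 49 -> 1
Changed element WAS the max -> may need rescan.
  Max of remaining elements: 47
  New max = max(1, 47) = 47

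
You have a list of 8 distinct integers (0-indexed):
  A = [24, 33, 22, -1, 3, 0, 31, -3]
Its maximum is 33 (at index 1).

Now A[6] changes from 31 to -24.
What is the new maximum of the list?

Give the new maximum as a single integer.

Answer: 33

Derivation:
Old max = 33 (at index 1)
Change: A[6] 31 -> -24
Changed element was NOT the old max.
  New max = max(old_max, new_val) = max(33, -24) = 33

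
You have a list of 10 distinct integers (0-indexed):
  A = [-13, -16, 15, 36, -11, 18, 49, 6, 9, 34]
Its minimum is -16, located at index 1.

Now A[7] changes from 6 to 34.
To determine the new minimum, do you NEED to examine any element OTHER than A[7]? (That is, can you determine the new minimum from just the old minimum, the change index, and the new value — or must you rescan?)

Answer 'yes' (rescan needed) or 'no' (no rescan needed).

Old min = -16 at index 1
Change at index 7: 6 -> 34
Index 7 was NOT the min. New min = min(-16, 34). No rescan of other elements needed.
Needs rescan: no

Answer: no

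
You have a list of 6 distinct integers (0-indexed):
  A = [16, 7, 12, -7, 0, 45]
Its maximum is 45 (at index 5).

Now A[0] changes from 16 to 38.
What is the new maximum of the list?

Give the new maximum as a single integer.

Old max = 45 (at index 5)
Change: A[0] 16 -> 38
Changed element was NOT the old max.
  New max = max(old_max, new_val) = max(45, 38) = 45

Answer: 45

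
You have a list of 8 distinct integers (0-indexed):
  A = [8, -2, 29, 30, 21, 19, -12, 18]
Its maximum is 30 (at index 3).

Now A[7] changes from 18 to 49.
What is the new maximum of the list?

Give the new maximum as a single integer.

Old max = 30 (at index 3)
Change: A[7] 18 -> 49
Changed element was NOT the old max.
  New max = max(old_max, new_val) = max(30, 49) = 49

Answer: 49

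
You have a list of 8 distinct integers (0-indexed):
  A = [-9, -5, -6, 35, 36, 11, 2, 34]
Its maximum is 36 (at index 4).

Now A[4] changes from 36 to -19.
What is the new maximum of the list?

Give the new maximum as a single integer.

Old max = 36 (at index 4)
Change: A[4] 36 -> -19
Changed element WAS the max -> may need rescan.
  Max of remaining elements: 35
  New max = max(-19, 35) = 35

Answer: 35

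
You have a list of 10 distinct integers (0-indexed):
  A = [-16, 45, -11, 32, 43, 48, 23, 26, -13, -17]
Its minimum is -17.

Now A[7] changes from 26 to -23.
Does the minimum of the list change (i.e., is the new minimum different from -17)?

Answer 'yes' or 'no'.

Old min = -17
Change: A[7] 26 -> -23
Changed element was NOT the min; min changes only if -23 < -17.
New min = -23; changed? yes

Answer: yes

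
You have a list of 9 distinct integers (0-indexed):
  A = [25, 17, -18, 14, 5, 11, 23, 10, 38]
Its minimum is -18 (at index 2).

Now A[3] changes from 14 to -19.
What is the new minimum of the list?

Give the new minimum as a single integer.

Answer: -19

Derivation:
Old min = -18 (at index 2)
Change: A[3] 14 -> -19
Changed element was NOT the old min.
  New min = min(old_min, new_val) = min(-18, -19) = -19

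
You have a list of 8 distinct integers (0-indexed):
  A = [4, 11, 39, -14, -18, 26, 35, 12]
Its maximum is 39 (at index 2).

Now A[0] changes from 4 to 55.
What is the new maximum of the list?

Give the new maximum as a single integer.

Answer: 55

Derivation:
Old max = 39 (at index 2)
Change: A[0] 4 -> 55
Changed element was NOT the old max.
  New max = max(old_max, new_val) = max(39, 55) = 55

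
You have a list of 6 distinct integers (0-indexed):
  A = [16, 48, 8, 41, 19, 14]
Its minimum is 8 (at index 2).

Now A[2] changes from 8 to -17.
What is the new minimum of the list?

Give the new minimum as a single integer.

Answer: -17

Derivation:
Old min = 8 (at index 2)
Change: A[2] 8 -> -17
Changed element WAS the min. Need to check: is -17 still <= all others?
  Min of remaining elements: 14
  New min = min(-17, 14) = -17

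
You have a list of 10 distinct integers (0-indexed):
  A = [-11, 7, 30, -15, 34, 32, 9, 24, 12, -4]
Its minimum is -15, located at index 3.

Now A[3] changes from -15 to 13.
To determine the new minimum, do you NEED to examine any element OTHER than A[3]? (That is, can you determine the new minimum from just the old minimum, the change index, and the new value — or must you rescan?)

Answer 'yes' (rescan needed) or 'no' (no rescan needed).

Answer: yes

Derivation:
Old min = -15 at index 3
Change at index 3: -15 -> 13
Index 3 WAS the min and new value 13 > old min -15. Must rescan other elements to find the new min.
Needs rescan: yes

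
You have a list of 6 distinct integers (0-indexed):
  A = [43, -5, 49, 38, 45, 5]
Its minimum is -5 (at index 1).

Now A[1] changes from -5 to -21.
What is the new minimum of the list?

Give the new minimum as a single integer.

Old min = -5 (at index 1)
Change: A[1] -5 -> -21
Changed element WAS the min. Need to check: is -21 still <= all others?
  Min of remaining elements: 5
  New min = min(-21, 5) = -21

Answer: -21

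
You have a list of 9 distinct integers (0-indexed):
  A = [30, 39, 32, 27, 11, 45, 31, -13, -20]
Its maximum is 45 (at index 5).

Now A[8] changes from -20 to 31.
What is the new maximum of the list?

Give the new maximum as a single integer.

Answer: 45

Derivation:
Old max = 45 (at index 5)
Change: A[8] -20 -> 31
Changed element was NOT the old max.
  New max = max(old_max, new_val) = max(45, 31) = 45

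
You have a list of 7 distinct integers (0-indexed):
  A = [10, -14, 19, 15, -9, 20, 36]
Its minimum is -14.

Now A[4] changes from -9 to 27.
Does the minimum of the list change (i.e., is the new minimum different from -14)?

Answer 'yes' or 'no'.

Old min = -14
Change: A[4] -9 -> 27
Changed element was NOT the min; min changes only if 27 < -14.
New min = -14; changed? no

Answer: no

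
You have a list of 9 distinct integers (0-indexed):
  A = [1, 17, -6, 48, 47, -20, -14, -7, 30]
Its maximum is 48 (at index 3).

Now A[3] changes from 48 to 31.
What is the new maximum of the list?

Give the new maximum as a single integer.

Answer: 47

Derivation:
Old max = 48 (at index 3)
Change: A[3] 48 -> 31
Changed element WAS the max -> may need rescan.
  Max of remaining elements: 47
  New max = max(31, 47) = 47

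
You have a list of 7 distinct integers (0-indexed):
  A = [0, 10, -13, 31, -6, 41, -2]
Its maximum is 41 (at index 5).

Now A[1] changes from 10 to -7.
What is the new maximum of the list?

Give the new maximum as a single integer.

Answer: 41

Derivation:
Old max = 41 (at index 5)
Change: A[1] 10 -> -7
Changed element was NOT the old max.
  New max = max(old_max, new_val) = max(41, -7) = 41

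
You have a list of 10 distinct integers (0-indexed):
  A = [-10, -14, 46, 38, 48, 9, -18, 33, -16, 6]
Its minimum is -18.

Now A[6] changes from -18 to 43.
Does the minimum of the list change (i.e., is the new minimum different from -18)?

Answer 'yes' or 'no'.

Old min = -18
Change: A[6] -18 -> 43
Changed element was the min; new min must be rechecked.
New min = -16; changed? yes

Answer: yes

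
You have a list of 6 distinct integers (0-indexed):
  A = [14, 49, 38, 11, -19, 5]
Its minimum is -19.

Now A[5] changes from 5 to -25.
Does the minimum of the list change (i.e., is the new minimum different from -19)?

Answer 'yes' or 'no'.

Old min = -19
Change: A[5] 5 -> -25
Changed element was NOT the min; min changes only if -25 < -19.
New min = -25; changed? yes

Answer: yes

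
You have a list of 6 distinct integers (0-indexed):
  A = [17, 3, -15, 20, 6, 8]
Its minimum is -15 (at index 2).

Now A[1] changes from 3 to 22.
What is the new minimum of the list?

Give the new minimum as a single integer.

Old min = -15 (at index 2)
Change: A[1] 3 -> 22
Changed element was NOT the old min.
  New min = min(old_min, new_val) = min(-15, 22) = -15

Answer: -15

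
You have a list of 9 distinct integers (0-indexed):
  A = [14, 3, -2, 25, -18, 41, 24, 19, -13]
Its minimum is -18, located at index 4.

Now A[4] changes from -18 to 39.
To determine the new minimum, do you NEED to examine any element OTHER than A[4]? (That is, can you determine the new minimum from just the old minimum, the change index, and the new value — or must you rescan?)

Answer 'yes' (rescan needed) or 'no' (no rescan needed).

Old min = -18 at index 4
Change at index 4: -18 -> 39
Index 4 WAS the min and new value 39 > old min -18. Must rescan other elements to find the new min.
Needs rescan: yes

Answer: yes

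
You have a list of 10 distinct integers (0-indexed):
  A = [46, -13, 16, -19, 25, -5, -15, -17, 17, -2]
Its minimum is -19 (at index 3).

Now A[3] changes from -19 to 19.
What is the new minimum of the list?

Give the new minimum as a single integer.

Old min = -19 (at index 3)
Change: A[3] -19 -> 19
Changed element WAS the min. Need to check: is 19 still <= all others?
  Min of remaining elements: -17
  New min = min(19, -17) = -17

Answer: -17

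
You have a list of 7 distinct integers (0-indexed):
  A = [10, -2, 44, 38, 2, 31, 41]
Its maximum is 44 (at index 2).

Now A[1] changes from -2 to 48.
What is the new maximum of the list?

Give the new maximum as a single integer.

Answer: 48

Derivation:
Old max = 44 (at index 2)
Change: A[1] -2 -> 48
Changed element was NOT the old max.
  New max = max(old_max, new_val) = max(44, 48) = 48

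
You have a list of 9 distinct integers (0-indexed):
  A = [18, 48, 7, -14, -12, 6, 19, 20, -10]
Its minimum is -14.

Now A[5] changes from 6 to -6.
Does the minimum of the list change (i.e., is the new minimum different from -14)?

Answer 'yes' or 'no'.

Answer: no

Derivation:
Old min = -14
Change: A[5] 6 -> -6
Changed element was NOT the min; min changes only if -6 < -14.
New min = -14; changed? no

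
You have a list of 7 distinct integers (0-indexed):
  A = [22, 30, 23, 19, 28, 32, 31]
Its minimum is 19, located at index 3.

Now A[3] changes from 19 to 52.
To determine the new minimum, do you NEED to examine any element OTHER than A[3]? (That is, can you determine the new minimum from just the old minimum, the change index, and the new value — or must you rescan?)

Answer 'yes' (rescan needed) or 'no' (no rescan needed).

Old min = 19 at index 3
Change at index 3: 19 -> 52
Index 3 WAS the min and new value 52 > old min 19. Must rescan other elements to find the new min.
Needs rescan: yes

Answer: yes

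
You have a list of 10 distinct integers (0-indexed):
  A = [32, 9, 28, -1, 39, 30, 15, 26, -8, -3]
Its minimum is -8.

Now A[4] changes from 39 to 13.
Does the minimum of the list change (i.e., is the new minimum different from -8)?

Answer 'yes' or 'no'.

Old min = -8
Change: A[4] 39 -> 13
Changed element was NOT the min; min changes only if 13 < -8.
New min = -8; changed? no

Answer: no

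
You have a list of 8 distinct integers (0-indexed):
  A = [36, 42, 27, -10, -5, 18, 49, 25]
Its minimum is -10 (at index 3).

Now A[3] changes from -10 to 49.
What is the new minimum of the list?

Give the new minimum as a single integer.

Answer: -5

Derivation:
Old min = -10 (at index 3)
Change: A[3] -10 -> 49
Changed element WAS the min. Need to check: is 49 still <= all others?
  Min of remaining elements: -5
  New min = min(49, -5) = -5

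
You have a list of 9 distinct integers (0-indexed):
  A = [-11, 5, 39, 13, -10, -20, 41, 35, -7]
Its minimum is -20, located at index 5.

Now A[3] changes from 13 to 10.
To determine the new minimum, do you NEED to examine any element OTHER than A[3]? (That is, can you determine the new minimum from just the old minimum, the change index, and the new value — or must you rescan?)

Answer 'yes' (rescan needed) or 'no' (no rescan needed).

Old min = -20 at index 5
Change at index 3: 13 -> 10
Index 3 was NOT the min. New min = min(-20, 10). No rescan of other elements needed.
Needs rescan: no

Answer: no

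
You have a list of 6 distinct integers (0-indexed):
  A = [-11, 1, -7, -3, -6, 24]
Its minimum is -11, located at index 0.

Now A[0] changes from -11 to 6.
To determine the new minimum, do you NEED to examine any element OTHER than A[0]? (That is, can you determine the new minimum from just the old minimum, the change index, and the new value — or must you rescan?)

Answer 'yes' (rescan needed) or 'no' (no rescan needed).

Answer: yes

Derivation:
Old min = -11 at index 0
Change at index 0: -11 -> 6
Index 0 WAS the min and new value 6 > old min -11. Must rescan other elements to find the new min.
Needs rescan: yes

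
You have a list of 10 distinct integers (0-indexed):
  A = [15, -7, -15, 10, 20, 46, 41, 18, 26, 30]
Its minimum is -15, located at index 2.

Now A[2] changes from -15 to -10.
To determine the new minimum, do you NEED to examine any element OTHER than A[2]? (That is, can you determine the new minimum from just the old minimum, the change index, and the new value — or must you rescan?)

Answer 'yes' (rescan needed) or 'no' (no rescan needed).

Answer: yes

Derivation:
Old min = -15 at index 2
Change at index 2: -15 -> -10
Index 2 WAS the min and new value -10 > old min -15. Must rescan other elements to find the new min.
Needs rescan: yes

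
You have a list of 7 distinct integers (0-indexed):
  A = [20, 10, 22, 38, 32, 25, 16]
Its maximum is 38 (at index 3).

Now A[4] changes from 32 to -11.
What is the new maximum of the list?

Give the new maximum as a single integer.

Answer: 38

Derivation:
Old max = 38 (at index 3)
Change: A[4] 32 -> -11
Changed element was NOT the old max.
  New max = max(old_max, new_val) = max(38, -11) = 38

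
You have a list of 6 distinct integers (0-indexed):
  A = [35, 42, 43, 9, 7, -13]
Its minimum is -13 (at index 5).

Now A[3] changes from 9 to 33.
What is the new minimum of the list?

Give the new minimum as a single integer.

Old min = -13 (at index 5)
Change: A[3] 9 -> 33
Changed element was NOT the old min.
  New min = min(old_min, new_val) = min(-13, 33) = -13

Answer: -13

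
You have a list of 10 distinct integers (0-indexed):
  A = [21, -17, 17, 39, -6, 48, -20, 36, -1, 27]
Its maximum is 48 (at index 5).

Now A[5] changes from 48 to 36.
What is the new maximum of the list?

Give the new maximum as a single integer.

Old max = 48 (at index 5)
Change: A[5] 48 -> 36
Changed element WAS the max -> may need rescan.
  Max of remaining elements: 39
  New max = max(36, 39) = 39

Answer: 39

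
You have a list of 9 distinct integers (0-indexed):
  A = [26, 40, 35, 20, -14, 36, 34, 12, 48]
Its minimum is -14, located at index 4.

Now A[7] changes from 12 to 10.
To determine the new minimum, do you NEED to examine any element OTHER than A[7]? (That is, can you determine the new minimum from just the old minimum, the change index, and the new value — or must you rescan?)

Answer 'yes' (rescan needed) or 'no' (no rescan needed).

Answer: no

Derivation:
Old min = -14 at index 4
Change at index 7: 12 -> 10
Index 7 was NOT the min. New min = min(-14, 10). No rescan of other elements needed.
Needs rescan: no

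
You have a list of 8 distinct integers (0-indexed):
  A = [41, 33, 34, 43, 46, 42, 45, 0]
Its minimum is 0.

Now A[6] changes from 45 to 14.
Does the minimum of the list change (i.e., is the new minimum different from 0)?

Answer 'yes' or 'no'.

Answer: no

Derivation:
Old min = 0
Change: A[6] 45 -> 14
Changed element was NOT the min; min changes only if 14 < 0.
New min = 0; changed? no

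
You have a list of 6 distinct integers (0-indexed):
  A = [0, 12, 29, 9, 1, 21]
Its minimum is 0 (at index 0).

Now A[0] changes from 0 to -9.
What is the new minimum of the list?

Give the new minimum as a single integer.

Answer: -9

Derivation:
Old min = 0 (at index 0)
Change: A[0] 0 -> -9
Changed element WAS the min. Need to check: is -9 still <= all others?
  Min of remaining elements: 1
  New min = min(-9, 1) = -9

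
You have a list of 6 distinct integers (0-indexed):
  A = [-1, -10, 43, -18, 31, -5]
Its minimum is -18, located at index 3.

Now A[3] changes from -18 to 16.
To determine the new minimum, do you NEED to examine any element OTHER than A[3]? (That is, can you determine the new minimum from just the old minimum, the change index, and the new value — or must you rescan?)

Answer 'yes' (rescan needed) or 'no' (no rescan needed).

Answer: yes

Derivation:
Old min = -18 at index 3
Change at index 3: -18 -> 16
Index 3 WAS the min and new value 16 > old min -18. Must rescan other elements to find the new min.
Needs rescan: yes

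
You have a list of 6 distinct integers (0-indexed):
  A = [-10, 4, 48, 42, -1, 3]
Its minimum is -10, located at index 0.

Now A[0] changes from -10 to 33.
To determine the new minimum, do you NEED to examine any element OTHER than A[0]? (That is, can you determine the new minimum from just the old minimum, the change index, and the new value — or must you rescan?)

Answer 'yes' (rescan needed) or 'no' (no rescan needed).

Answer: yes

Derivation:
Old min = -10 at index 0
Change at index 0: -10 -> 33
Index 0 WAS the min and new value 33 > old min -10. Must rescan other elements to find the new min.
Needs rescan: yes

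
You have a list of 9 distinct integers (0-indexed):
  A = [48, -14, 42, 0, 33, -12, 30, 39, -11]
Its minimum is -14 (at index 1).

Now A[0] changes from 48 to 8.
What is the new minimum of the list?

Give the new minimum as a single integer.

Answer: -14

Derivation:
Old min = -14 (at index 1)
Change: A[0] 48 -> 8
Changed element was NOT the old min.
  New min = min(old_min, new_val) = min(-14, 8) = -14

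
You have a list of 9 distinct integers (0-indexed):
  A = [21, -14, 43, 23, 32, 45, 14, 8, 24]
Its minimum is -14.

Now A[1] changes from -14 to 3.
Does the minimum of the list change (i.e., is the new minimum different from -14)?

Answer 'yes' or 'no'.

Answer: yes

Derivation:
Old min = -14
Change: A[1] -14 -> 3
Changed element was the min; new min must be rechecked.
New min = 3; changed? yes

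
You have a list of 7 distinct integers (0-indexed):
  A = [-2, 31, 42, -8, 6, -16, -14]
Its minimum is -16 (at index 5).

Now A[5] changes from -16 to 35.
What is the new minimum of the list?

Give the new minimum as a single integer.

Old min = -16 (at index 5)
Change: A[5] -16 -> 35
Changed element WAS the min. Need to check: is 35 still <= all others?
  Min of remaining elements: -14
  New min = min(35, -14) = -14

Answer: -14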